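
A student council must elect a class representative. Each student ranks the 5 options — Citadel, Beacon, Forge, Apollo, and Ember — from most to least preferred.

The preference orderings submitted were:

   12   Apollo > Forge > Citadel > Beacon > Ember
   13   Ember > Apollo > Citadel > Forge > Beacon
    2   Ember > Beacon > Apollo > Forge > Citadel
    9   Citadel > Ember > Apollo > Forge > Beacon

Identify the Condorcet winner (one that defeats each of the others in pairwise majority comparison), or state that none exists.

Head-to-head results (36 voters total):
Citadel vs Beacon: Citadel wins 34–2.
Citadel vs Forge: Citadel wins 22–14.
Citadel vs Apollo: Apollo wins 27–9.
Citadel vs Ember: Citadel wins 21–15.
Beacon vs Forge: Forge wins 34–2.
Beacon vs Apollo: Apollo wins 34–2.
Beacon vs Ember: Ember wins 24–12.
Forge vs Apollo: Apollo wins 36–0.
Forge vs Ember: Ember wins 24–12.
Apollo vs Ember: Ember wins 24–12.
No candidate beats all others: Citadel beats Ember beats Apollo beats Citadel, a majority cycle.

None — there is no Condorcet winner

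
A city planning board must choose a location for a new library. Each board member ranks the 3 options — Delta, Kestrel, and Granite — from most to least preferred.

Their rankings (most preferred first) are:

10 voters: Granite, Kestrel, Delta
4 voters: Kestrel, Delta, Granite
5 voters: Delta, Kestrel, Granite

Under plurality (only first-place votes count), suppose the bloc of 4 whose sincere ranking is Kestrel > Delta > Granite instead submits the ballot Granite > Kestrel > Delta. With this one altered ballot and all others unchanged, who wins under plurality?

Granite

First-place totals with the altered ballot: Delta 5, Kestrel 0, Granite 14.
The winner is unchanged: still Granite.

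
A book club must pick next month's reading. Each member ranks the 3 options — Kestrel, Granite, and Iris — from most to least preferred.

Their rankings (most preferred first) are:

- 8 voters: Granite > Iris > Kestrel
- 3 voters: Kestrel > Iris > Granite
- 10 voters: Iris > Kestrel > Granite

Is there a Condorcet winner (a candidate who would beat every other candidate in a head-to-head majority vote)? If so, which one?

Head-to-head results (21 voters total):
Kestrel vs Granite: Kestrel wins 13–8.
Kestrel vs Iris: Iris wins 18–3.
Granite vs Iris: Iris wins 13–8.
Iris beats each rival — Kestrel (18–3), Granite (13–8) — so Iris is the Condorcet winner.

Iris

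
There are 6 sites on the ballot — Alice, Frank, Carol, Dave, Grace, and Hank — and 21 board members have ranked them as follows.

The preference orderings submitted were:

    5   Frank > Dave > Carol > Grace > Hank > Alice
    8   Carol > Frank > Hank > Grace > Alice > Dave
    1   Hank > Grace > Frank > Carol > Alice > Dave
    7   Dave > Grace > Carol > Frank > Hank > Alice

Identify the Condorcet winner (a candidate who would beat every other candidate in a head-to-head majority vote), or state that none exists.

None — there is no Condorcet winner

Head-to-head results (21 voters total):
Alice vs Frank: Frank wins 21–0.
Alice vs Carol: Carol wins 21–0.
Alice vs Dave: Dave wins 12–9.
Alice vs Grace: Grace wins 21–0.
Alice vs Hank: Hank wins 21–0.
Frank vs Carol: Carol wins 15–6.
Frank vs Dave: Frank wins 14–7.
Frank vs Grace: Frank wins 13–8.
Frank vs Hank: Frank wins 20–1.
Carol vs Dave: Dave wins 12–9.
Carol vs Grace: Carol wins 13–8.
Carol vs Hank: Carol wins 20–1.
Dave vs Grace: Dave wins 12–9.
Dave vs Hank: Dave wins 12–9.
Grace vs Hank: Grace wins 12–9.
No candidate beats all others: Frank beats Dave beats Carol beats Frank, a majority cycle.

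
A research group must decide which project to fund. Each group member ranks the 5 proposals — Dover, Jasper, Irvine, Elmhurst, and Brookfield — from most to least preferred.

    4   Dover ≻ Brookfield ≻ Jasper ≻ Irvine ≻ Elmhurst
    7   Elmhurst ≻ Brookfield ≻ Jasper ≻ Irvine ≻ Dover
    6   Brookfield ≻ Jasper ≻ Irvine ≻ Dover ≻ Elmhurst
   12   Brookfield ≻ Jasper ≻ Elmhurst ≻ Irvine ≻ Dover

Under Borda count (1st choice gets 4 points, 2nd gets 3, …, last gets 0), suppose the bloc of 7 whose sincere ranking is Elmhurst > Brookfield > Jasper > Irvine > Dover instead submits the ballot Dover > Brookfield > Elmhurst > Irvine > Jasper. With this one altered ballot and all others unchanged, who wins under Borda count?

Brookfield

Borda totals with the altered ballot: Dover 50, Jasper 62, Irvine 35, Elmhurst 38, Brookfield 105.
The winner is unchanged: still Brookfield.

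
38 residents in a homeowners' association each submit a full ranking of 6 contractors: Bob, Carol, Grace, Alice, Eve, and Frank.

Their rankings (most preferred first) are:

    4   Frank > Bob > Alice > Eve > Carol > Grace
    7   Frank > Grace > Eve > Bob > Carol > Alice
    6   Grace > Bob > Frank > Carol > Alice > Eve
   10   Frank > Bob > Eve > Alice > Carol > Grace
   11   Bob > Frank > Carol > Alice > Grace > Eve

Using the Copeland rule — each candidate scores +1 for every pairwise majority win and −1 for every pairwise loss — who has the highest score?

Pairwise results:
  Bob vs Carol: Bob wins 38–0.
  Bob vs Grace: Bob wins 25–13.
  Bob vs Alice: Bob wins 38–0.
  Bob vs Eve: Bob wins 31–7.
  Bob vs Frank: Frank wins 21–17.
  Carol vs Grace: Carol wins 25–13.
  Carol vs Alice: Carol wins 24–14.
  Carol vs Eve: Eve wins 21–17.
  Carol vs Frank: Frank wins 38–0.
  Grace vs Alice: Alice wins 25–13.
  Grace vs Eve: Grace wins 24–14.
  Grace vs Frank: Frank wins 32–6.
  Alice vs Eve: Alice wins 21–17.
  Alice vs Frank: Frank wins 38–0.
  Eve vs Frank: Frank wins 38–0.
Copeland scores (wins − losses):
  Bob: 4 − 1 = 3
  Carol: 2 − 3 = -1
  Grace: 1 − 4 = -3
  Alice: 2 − 3 = -1
  Eve: 1 − 4 = -3
  Frank: 5 − 0 = 5
Frank has the best Copeland score.

Frank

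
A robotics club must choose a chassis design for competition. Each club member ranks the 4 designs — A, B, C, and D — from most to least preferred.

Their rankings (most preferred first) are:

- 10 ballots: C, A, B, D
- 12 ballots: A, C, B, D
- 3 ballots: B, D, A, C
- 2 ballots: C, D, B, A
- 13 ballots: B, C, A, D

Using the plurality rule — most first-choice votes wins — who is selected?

B

First-place vote totals:
  A: 12
  B: 16
  C: 12
  D: 0
B has the most first-place votes.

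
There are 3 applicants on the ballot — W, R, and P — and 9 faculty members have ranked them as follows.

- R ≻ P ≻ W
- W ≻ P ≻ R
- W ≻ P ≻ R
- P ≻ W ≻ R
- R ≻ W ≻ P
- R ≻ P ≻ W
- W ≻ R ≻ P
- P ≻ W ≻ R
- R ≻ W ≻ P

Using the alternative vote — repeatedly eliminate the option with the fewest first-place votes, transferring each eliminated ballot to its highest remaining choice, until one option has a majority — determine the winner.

W

Round 1: R 4, W 3, P 2. P has the fewest and is eliminated.
Round 2: W 5, R 4. W has a majority.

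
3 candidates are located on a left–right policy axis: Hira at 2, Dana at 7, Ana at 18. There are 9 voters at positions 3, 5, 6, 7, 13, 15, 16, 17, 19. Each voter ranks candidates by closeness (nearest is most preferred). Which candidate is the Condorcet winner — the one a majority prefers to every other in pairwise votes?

With single-peaked preferences on a line, the Condorcet winner is the candidate closest to the median voter.
The median voter (position 13) is closest to Ana at 18.
Check: Ana vs Hira — voters closer to Ana: 5 of 9.

Ana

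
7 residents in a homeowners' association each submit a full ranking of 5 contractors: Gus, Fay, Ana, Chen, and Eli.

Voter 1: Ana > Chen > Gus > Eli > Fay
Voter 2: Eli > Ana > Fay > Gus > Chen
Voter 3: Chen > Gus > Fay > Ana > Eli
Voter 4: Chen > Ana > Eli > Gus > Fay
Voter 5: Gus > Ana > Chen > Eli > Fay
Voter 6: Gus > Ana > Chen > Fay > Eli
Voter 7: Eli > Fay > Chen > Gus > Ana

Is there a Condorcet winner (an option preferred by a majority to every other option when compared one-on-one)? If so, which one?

Head-to-head results (7 voters total):
Gus vs Fay: Gus wins 5–2.
Gus vs Ana: Gus wins 4–3.
Gus vs Chen: Chen wins 4–3.
Gus vs Eli: Gus wins 4–3.
Fay vs Ana: Ana wins 5–2.
Fay vs Chen: Chen wins 5–2.
Fay vs Eli: Eli wins 5–2.
Ana vs Chen: Ana wins 4–3.
Ana vs Eli: Ana wins 5–2.
Chen vs Eli: Chen wins 5–2.
No candidate beats all others: Gus beats Ana beats Chen beats Gus, a majority cycle.

None — there is no Condorcet winner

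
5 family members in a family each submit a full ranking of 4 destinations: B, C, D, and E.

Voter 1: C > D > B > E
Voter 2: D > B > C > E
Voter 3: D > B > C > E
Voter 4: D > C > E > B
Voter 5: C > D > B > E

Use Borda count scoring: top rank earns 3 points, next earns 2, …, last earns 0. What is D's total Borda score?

Borda scores:
  B: 1 + 2 + 2 + 0 + 1 = 6
  C: 3 + 1 + 1 + 2 + 3 = 10
  D: 2 + 3 + 3 + 3 + 2 = 13
  E: 0 + 0 + 0 + 1 + 0 = 1

13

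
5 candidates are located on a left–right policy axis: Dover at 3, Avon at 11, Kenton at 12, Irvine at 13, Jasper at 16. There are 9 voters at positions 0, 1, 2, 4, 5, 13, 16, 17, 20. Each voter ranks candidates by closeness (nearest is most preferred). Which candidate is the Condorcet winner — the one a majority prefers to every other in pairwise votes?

With single-peaked preferences on a line, the Condorcet winner is the candidate closest to the median voter.
The median voter (position 5) is closest to Dover at 3.
Check: Dover vs Avon — voters closer to Dover: 5 of 9.

Dover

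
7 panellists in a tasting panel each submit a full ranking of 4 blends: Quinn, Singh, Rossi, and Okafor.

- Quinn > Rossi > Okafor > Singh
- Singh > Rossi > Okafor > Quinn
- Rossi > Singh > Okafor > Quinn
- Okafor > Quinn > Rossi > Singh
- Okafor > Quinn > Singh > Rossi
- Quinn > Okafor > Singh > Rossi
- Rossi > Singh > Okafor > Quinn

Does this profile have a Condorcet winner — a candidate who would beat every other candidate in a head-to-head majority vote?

No

Head-to-head results (7 voters total):
Quinn vs Singh: Quinn wins 4–3.
Quinn vs Rossi: Quinn wins 4–3.
Quinn vs Okafor: Okafor wins 5–2.
Singh vs Rossi: Rossi wins 4–3.
Singh vs Okafor: Okafor wins 4–3.
Rossi vs Okafor: Rossi wins 4–3.
No candidate beats all others: Quinn beats Rossi beats Okafor beats Quinn, a majority cycle.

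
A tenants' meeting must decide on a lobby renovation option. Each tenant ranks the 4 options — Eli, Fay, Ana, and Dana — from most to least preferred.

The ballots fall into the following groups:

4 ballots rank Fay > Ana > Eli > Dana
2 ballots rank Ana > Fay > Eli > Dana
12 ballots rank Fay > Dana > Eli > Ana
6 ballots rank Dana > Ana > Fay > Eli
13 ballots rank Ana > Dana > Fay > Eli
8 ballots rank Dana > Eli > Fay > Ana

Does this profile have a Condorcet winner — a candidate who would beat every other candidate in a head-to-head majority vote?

Yes

Head-to-head results (45 voters total):
Eli vs Fay: Fay wins 37–8.
Eli vs Ana: Ana wins 25–20.
Eli vs Dana: Dana wins 39–6.
Fay vs Ana: Fay wins 24–21.
Fay vs Dana: Dana wins 27–18.
Ana vs Dana: Dana wins 26–19.
Dana beats each rival — Eli (39–6), Fay (27–18), Ana (26–19) — so Dana is the Condorcet winner.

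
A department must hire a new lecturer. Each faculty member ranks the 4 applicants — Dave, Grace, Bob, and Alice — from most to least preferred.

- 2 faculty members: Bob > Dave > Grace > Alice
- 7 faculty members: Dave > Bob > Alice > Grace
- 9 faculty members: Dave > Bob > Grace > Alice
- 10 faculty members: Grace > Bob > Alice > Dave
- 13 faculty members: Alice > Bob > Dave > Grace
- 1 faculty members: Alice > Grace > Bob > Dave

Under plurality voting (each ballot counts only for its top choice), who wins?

First-place vote totals:
  Dave: 16
  Grace: 10
  Bob: 2
  Alice: 14
Dave has the most first-place votes.

Dave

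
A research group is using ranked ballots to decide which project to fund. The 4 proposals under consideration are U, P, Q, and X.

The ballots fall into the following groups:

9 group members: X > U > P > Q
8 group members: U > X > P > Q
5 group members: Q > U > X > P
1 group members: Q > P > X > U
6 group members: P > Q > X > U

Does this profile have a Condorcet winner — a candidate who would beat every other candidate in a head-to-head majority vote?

Yes

Head-to-head results (29 voters total):
U vs P: U wins 22–7.
U vs Q: U wins 17–12.
U vs X: X wins 16–13.
P vs Q: P wins 23–6.
P vs X: X wins 22–7.
Q vs X: X wins 17–12.
X beats each rival — U (16–13), P (22–7), Q (17–12) — so X is the Condorcet winner.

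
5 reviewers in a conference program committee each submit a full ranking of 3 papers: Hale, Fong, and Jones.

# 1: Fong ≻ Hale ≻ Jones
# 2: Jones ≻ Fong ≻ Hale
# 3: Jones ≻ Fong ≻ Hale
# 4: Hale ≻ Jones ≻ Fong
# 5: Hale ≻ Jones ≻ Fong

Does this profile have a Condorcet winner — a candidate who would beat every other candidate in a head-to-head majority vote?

Head-to-head results (5 voters total):
Hale vs Fong: Fong wins 3–2.
Hale vs Jones: Hale wins 3–2.
Fong vs Jones: Jones wins 4–1.
No candidate beats all others: Hale beats Jones beats Fong beats Hale, a majority cycle.

No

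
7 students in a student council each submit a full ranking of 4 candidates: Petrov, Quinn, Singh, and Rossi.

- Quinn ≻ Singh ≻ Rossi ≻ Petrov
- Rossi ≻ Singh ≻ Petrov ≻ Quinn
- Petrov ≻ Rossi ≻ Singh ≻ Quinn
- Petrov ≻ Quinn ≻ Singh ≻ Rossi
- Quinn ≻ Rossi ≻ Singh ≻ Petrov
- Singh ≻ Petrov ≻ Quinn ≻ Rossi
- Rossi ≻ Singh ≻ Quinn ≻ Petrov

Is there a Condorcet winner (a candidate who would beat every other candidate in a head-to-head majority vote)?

No

Head-to-head results (7 voters total):
Petrov vs Quinn: Petrov wins 4–3.
Petrov vs Singh: Singh wins 5–2.
Petrov vs Rossi: Rossi wins 4–3.
Quinn vs Singh: Singh wins 4–3.
Quinn vs Rossi: Quinn wins 4–3.
Singh vs Rossi: Rossi wins 4–3.
No candidate beats all others: Petrov beats Quinn beats Rossi beats Petrov, a majority cycle.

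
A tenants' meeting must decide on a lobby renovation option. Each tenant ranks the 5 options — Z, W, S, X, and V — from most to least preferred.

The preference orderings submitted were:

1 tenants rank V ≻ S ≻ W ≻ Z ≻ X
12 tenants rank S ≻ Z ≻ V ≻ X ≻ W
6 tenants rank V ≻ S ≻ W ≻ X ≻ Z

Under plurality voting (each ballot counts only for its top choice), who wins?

S

First-place vote totals:
  Z: 0
  W: 0
  S: 12
  X: 0
  V: 7
S has the most first-place votes.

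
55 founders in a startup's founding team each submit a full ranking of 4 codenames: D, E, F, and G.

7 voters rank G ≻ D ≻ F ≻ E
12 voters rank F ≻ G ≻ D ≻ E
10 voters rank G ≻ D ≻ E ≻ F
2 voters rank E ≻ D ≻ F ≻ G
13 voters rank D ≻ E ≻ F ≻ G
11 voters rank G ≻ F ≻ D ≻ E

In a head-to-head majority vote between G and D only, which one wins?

Ballots ranking G above D: 7+12+10+11 = 40.
Ballots ranking D above G: 2+13 = 15.
G wins the head-to-head, 40–15.

G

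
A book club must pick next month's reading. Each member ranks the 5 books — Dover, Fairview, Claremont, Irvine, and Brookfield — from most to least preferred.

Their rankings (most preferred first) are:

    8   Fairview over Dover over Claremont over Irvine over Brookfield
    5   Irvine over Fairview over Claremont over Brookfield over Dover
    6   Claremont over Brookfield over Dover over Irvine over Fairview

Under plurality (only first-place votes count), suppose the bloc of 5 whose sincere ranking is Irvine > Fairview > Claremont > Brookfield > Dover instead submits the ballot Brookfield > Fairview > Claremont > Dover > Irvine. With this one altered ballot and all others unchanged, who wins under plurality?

Fairview

First-place totals with the altered ballot: Dover 0, Fairview 8, Claremont 6, Irvine 0, Brookfield 5.
The winner is unchanged: still Fairview.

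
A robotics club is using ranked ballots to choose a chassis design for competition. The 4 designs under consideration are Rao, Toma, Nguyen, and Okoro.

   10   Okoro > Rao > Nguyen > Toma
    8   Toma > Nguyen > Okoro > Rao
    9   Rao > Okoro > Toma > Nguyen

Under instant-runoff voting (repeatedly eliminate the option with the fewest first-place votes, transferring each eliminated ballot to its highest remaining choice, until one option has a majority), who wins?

Okoro

Round 1: Okoro 10, Rao 9, Toma 8, Nguyen 0. Nguyen has the fewest and is eliminated.
Round 2: Okoro 10, Rao 9, Toma 8. Toma has the fewest and is eliminated.
Round 3: Okoro 18, Rao 9. Okoro has a majority.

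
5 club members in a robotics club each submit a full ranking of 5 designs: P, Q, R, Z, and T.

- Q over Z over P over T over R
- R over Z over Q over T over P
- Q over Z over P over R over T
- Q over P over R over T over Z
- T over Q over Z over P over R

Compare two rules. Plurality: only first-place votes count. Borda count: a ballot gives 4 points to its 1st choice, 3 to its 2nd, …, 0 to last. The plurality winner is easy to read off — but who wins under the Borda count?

Q

Plurality first-place counts: P 0, Q 3, R 1, Z 0, T 1 → Q.
Borda totals: P 8, Q 17, R 7, Z 11, T 7 → Q.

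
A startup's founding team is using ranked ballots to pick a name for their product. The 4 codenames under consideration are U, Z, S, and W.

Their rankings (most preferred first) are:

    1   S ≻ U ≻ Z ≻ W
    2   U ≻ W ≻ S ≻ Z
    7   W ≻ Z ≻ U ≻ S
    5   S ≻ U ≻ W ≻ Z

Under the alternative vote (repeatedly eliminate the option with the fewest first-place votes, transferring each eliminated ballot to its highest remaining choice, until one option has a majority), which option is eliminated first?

Z

Round 1: W 7, S 6, U 2, Z 0. Z has the fewest and is eliminated.
Round 2: W 7, S 6, U 2. U has the fewest and is eliminated.
Round 3: W 9, S 6. W has a majority.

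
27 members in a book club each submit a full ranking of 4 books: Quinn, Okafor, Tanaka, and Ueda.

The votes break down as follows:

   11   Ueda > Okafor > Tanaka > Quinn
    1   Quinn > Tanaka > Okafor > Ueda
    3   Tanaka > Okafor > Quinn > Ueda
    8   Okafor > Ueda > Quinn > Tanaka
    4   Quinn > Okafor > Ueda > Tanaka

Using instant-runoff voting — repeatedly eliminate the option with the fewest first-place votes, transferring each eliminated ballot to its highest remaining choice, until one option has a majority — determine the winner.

Round 1: Ueda 11, Okafor 8, Quinn 5, Tanaka 3. Tanaka has the fewest and is eliminated.
Round 2: Okafor 11, Ueda 11, Quinn 5. Quinn has the fewest and is eliminated.
Round 3: Okafor 16, Ueda 11. Okafor has a majority.

Okafor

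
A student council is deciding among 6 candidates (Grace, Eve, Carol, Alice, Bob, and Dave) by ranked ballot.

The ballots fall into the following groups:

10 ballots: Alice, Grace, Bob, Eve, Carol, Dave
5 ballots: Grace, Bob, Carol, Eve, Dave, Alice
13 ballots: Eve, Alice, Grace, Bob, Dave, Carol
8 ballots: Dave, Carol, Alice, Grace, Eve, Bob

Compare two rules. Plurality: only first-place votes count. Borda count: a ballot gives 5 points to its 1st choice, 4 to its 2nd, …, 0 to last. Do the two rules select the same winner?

Plurality first-place counts: Grace 5, Eve 13, Carol 0, Alice 10, Bob 0, Dave 8 → Eve.
Borda totals: Grace 120, Eve 103, Carol 57, Alice 126, Bob 76, Dave 58 → Alice.
The two rules disagree: plurality picks Eve, Borda picks Alice.

No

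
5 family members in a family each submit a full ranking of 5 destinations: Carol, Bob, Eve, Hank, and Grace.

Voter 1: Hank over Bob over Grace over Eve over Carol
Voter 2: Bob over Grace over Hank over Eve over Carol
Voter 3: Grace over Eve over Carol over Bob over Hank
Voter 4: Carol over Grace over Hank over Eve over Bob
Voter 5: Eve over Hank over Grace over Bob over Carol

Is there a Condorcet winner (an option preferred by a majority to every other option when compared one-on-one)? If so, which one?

Grace

Head-to-head results (5 voters total):
Carol vs Bob: Bob wins 3–2.
Carol vs Eve: Eve wins 4–1.
Carol vs Hank: Hank wins 3–2.
Carol vs Grace: Grace wins 4–1.
Bob vs Eve: Eve wins 3–2.
Bob vs Hank: Hank wins 3–2.
Bob vs Grace: Grace wins 3–2.
Eve vs Hank: Hank wins 3–2.
Eve vs Grace: Grace wins 4–1.
Hank vs Grace: Grace wins 3–2.
Grace beats each rival — Carol (4–1), Bob (3–2), Eve (4–1), Hank (3–2) — so Grace is the Condorcet winner.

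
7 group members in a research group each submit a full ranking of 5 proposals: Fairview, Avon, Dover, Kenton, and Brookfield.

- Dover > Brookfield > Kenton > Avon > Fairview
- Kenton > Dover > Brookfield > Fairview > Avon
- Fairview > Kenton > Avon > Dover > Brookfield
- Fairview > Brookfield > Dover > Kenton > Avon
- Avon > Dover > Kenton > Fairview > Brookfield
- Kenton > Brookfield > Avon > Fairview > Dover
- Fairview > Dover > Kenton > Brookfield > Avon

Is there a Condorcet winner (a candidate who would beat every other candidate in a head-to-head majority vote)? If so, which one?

There is no Condorcet winner

Head-to-head results (7 voters total):
Fairview vs Avon: Fairview wins 4–3.
Fairview vs Dover: Fairview wins 4–3.
Fairview vs Kenton: Kenton wins 4–3.
Fairview vs Brookfield: Fairview wins 4–3.
Avon vs Dover: Dover wins 4–3.
Avon vs Kenton: Kenton wins 6–1.
Avon vs Brookfield: Brookfield wins 5–2.
Dover vs Kenton: Dover wins 4–3.
Dover vs Brookfield: Dover wins 5–2.
Kenton vs Brookfield: Kenton wins 5–2.
No candidate beats all others: Fairview beats Dover beats Kenton beats Fairview, a majority cycle.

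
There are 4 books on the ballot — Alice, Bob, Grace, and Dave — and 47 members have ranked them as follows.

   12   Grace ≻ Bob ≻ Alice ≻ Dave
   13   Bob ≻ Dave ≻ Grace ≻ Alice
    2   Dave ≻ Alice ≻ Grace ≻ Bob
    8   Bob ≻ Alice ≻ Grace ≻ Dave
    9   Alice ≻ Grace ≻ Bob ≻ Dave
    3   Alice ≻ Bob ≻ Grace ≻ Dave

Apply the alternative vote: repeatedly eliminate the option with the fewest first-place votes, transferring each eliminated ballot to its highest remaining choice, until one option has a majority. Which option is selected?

Round 1: Bob 21, Alice 12, Grace 12, Dave 2. Dave has the fewest and is eliminated.
Round 2: Bob 21, Alice 14, Grace 12. Grace has the fewest and is eliminated.
Round 3: Bob 33, Alice 14. Bob has a majority.

Bob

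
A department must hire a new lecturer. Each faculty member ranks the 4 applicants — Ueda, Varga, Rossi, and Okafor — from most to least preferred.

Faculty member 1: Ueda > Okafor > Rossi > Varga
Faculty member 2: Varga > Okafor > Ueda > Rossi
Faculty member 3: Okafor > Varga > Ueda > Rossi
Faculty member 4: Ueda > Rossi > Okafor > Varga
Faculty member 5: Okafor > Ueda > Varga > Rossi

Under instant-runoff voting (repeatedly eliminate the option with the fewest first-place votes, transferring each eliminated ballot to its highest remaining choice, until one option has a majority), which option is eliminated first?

Rossi

Round 1: Ueda 2, Okafor 2, Varga 1, Rossi 0. Rossi has the fewest and is eliminated.
Round 2: Ueda 2, Okafor 2, Varga 1. Varga has the fewest and is eliminated.
Round 3: Okafor 3, Ueda 2. Okafor has a majority.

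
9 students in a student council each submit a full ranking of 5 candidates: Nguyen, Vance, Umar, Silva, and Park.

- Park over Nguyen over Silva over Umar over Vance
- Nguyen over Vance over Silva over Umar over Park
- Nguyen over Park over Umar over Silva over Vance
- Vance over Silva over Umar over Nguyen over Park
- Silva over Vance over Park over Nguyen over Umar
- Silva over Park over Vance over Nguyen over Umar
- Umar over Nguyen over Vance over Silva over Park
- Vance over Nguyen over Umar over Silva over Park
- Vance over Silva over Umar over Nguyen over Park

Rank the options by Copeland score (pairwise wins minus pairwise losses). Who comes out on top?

Pairwise results:
  Nguyen vs Vance: Vance wins 5–4.
  Nguyen vs Umar: Nguyen wins 6–3.
  Nguyen vs Silva: Nguyen wins 5–4.
  Nguyen vs Park: Nguyen wins 6–3.
  Vance vs Umar: Vance wins 6–3.
  Vance vs Silva: Vance wins 5–4.
  Vance vs Park: Vance wins 6–3.
  Umar vs Silva: Silva wins 6–3.
  Umar vs Park: Umar wins 5–4.
  Silva vs Park: Silva wins 7–2.
Copeland scores (wins − losses):
  Nguyen: 3 − 1 = 2
  Vance: 4 − 0 = 4
  Umar: 1 − 3 = -2
  Silva: 2 − 2 = 0
  Park: 0 − 4 = -4
Vance has the best Copeland score.

Vance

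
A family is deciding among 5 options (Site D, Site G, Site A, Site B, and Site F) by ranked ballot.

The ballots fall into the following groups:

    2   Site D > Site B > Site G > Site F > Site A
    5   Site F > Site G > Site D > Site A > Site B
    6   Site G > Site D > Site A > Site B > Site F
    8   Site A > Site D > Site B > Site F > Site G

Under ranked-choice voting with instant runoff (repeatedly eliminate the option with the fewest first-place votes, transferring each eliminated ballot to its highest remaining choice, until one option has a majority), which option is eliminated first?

Site B

Round 1: Site A 8, Site G 6, Site F 5, Site D 2, Site B 0. Site B has the fewest and is eliminated.
Round 2: Site A 8, Site G 6, Site F 5, Site D 2. Site D has the fewest and is eliminated.
Round 3: Site G 8, Site A 8, Site F 5. Site F has the fewest and is eliminated.
Round 4: Site G 13, Site A 8. Site G has a majority.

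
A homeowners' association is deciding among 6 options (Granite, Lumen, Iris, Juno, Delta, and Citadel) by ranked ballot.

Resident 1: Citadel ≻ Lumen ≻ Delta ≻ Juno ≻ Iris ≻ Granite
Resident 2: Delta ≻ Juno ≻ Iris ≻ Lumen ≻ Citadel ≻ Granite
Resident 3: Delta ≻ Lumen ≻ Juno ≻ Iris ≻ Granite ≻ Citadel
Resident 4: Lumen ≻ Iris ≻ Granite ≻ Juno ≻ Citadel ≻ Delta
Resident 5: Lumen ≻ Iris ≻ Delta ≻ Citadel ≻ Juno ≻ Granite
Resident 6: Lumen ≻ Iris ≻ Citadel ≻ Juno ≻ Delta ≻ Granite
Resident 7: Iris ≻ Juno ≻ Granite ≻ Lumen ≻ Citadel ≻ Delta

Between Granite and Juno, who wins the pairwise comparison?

Juno

Ballots ranking Granite above Juno: 1.
Ballots ranking Juno above Granite: 6.
Juno wins the head-to-head, 6–1.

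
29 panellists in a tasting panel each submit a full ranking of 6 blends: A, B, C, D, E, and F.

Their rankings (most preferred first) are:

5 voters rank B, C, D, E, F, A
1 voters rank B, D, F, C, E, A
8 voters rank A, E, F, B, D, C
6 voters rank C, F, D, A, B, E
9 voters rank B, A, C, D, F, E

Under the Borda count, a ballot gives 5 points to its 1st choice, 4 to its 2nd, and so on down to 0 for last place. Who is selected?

Borda scores:
  A: 5·0 + 0 + 8·5 + 6·2 + 9·4 = 88
  B: 5·5 + 5 + 8·2 + 6·1 + 9·5 = 97
  C: 5·4 + 2 + 8·0 + 6·5 + 9·3 = 79
  D: 5·3 + 4 + 8·1 + 6·3 + 9·2 = 63
  E: 5·2 + 1 + 8·4 + 6·0 + 9·0 = 43
  F: 5·1 + 3 + 8·3 + 6·4 + 9·1 = 65
B has the highest total.

B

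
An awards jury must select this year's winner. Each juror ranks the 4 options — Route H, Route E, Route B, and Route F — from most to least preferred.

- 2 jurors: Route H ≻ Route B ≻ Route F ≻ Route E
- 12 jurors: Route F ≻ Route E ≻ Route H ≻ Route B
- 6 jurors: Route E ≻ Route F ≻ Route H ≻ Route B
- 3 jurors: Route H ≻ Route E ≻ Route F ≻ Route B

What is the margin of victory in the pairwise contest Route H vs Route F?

Ballots ranking Route H above Route F: 2+3 = 5.
Ballots ranking Route F above Route H: 12+6 = 18.
Route F wins 18–5, a margin of 13.

13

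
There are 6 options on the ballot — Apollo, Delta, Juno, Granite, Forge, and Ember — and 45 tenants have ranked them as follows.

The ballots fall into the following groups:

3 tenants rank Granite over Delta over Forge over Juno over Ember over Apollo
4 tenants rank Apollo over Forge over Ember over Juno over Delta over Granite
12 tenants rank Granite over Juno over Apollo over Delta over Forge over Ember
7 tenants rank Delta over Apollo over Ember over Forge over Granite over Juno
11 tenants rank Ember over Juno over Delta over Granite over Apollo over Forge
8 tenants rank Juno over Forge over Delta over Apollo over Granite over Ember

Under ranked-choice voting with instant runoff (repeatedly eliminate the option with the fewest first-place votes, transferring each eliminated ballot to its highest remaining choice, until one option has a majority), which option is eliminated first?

Forge

Round 1: Granite 15, Ember 11, Juno 8, Delta 7, Apollo 4, Forge 0. Forge has the fewest and is eliminated.
Round 2: Granite 15, Ember 11, Juno 8, Delta 7, Apollo 4. Apollo has the fewest and is eliminated.
Round 3: Granite 15, Ember 15, Juno 8, Delta 7. Delta has the fewest and is eliminated.
Round 4: Ember 22, Granite 15, Juno 8. Juno has the fewest and is eliminated.
Round 5: Granite 23, Ember 22. Granite has a majority.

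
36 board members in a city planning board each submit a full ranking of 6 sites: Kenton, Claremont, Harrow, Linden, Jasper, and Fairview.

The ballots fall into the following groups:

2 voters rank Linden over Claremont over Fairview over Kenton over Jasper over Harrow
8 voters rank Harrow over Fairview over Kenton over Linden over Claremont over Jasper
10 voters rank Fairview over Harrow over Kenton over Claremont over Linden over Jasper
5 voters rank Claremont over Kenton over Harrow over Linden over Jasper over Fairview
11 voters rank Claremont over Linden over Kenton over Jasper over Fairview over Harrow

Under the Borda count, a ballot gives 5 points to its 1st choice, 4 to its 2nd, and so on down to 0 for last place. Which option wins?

Claremont

Borda scores:
  Kenton: 2·2 + 8·3 + 10·3 + 5·4 + 11·3 = 111
  Claremont: 2·4 + 8·1 + 10·2 + 5·5 + 11·5 = 116
  Harrow: 2·0 + 8·5 + 10·4 + 5·3 + 11·0 = 95
  Linden: 2·5 + 8·2 + 10·1 + 5·2 + 11·4 = 90
  Jasper: 2·1 + 8·0 + 10·0 + 5·1 + 11·2 = 29
  Fairview: 2·3 + 8·4 + 10·5 + 5·0 + 11·1 = 99
Claremont has the highest total.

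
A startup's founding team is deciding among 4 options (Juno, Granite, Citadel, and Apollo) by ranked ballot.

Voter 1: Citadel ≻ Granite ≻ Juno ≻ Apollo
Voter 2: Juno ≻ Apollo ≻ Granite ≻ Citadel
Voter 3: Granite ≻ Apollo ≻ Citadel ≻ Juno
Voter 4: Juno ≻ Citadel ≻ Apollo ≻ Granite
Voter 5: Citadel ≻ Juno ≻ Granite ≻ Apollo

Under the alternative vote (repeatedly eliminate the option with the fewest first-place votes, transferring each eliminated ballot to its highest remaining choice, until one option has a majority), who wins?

Round 1: Juno 2, Citadel 2, Granite 1, Apollo 0. Apollo has the fewest and is eliminated.
Round 2: Juno 2, Citadel 2, Granite 1. Granite has the fewest and is eliminated.
Round 3: Citadel 3, Juno 2. Citadel has a majority.

Citadel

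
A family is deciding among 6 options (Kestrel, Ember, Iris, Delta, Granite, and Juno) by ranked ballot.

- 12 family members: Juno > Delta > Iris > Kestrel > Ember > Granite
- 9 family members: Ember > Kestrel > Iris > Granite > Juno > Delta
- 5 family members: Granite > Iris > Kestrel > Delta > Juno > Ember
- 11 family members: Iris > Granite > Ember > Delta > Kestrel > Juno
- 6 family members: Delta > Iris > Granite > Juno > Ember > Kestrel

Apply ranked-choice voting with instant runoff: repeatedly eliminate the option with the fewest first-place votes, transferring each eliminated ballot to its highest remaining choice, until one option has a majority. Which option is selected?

Iris

Round 1: Juno 12, Iris 11, Ember 9, Delta 6, Granite 5, Kestrel 0. Kestrel has the fewest and is eliminated.
Round 2: Juno 12, Iris 11, Ember 9, Delta 6, Granite 5. Granite has the fewest and is eliminated.
Round 3: Iris 16, Juno 12, Ember 9, Delta 6. Delta has the fewest and is eliminated.
Round 4: Iris 22, Juno 12, Ember 9. Iris has a majority.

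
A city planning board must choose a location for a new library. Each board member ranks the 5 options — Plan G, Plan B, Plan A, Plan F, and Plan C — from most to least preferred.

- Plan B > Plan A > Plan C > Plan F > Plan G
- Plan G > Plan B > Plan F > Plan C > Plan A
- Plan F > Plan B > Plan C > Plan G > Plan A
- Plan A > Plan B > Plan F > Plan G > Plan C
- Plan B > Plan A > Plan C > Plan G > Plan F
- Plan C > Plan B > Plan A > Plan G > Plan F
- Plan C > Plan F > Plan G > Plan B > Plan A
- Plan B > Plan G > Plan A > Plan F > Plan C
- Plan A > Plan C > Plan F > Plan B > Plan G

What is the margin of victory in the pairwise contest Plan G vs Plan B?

Ballots ranking Plan G above Plan B: 2.
Ballots ranking Plan B above Plan G: 7.
Plan B wins 7–2, a margin of 5.

5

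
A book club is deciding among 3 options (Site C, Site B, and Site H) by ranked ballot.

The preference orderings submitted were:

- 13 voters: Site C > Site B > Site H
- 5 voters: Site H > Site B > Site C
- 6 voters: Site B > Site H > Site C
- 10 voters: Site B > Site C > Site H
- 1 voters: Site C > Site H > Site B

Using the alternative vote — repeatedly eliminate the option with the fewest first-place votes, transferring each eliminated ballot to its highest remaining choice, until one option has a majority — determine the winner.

Site B

Round 1: Site B 16, Site C 14, Site H 5. Site H has the fewest and is eliminated.
Round 2: Site B 21, Site C 14. Site B has a majority.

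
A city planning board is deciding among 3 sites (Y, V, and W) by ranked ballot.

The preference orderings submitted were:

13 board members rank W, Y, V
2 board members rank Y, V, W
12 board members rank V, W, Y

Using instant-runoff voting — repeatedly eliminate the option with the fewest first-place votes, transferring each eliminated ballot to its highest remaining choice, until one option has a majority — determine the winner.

Round 1: W 13, V 12, Y 2. Y has the fewest and is eliminated.
Round 2: V 14, W 13. V has a majority.

V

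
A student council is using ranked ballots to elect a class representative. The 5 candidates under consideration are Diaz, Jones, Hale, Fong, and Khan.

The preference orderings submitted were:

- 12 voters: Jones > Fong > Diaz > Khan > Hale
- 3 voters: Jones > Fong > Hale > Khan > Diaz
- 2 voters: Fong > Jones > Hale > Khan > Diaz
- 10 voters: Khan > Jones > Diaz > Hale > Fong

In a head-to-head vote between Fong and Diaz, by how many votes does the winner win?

Ballots ranking Fong above Diaz: 12+3+2 = 17.
Ballots ranking Diaz above Fong: 10.
Fong wins 17–10, a margin of 7.

7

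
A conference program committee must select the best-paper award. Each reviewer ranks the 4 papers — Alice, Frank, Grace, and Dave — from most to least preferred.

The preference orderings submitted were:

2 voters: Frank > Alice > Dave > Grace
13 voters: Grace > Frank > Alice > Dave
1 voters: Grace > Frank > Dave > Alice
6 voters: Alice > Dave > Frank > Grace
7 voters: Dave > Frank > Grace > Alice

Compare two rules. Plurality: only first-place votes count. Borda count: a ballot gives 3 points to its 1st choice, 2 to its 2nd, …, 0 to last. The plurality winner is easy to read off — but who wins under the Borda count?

Plurality first-place counts: Alice 6, Frank 2, Grace 14, Dave 7 → Grace.
Borda totals: Alice 35, Frank 54, Grace 49, Dave 36 → Frank.

Frank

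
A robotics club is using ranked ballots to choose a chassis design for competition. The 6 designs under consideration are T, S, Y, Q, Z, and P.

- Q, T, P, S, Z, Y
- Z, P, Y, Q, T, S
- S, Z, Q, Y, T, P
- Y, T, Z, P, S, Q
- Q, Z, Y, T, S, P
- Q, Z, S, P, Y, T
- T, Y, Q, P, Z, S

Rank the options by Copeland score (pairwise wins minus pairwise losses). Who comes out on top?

Pairwise results:
  T vs S: T wins 5–2.
  T vs Y: Y wins 5–2.
  T vs Q: Q wins 5–2.
  T vs Z: Z wins 4–3.
  T vs P: T wins 5–2.
  S vs Y: Y wins 4–3.
  S vs Q: Q wins 5–2.
  S vs Z: Z wins 5–2.
  S vs P: P wins 4–3.
  Y vs Q: Q wins 4–3.
  Y vs Z: Z wins 5–2.
  Y vs P: Y wins 4–3.
  Q vs Z: Q wins 4–3.
  Q vs P: Q wins 5–2.
  Z vs P: Z wins 5–2.
Copeland scores (wins − losses):
  T: 2 − 3 = -1
  S: 0 − 5 = -5
  Y: 3 − 2 = 1
  Q: 5 − 0 = 5
  Z: 4 − 1 = 3
  P: 1 − 4 = -3
Q has the best Copeland score.

Q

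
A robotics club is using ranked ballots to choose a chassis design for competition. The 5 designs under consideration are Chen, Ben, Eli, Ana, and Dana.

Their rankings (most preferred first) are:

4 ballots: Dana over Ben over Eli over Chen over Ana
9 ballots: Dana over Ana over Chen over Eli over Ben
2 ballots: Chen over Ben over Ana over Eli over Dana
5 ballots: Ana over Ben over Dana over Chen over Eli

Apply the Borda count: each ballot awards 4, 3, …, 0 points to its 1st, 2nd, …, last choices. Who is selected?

Borda scores:
  Chen: 4·1 + 9·2 + 2·4 + 5·1 = 35
  Ben: 4·3 + 9·0 + 2·3 + 5·3 = 33
  Eli: 4·2 + 9·1 + 2·1 + 5·0 = 19
  Ana: 4·0 + 9·3 + 2·2 + 5·4 = 51
  Dana: 4·4 + 9·4 + 2·0 + 5·2 = 62
Dana has the highest total.

Dana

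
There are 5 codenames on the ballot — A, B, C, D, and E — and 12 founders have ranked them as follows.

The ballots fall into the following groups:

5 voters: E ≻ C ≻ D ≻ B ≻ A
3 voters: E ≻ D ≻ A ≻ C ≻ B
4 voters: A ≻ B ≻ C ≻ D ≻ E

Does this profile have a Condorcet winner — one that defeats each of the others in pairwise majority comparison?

Head-to-head results (12 voters total):
A vs B: A wins 7–5.
A vs C: A wins 7–5.
A vs D: D wins 8–4.
A vs E: E wins 8–4.
B vs C: C wins 8–4.
B vs D: D wins 8–4.
B vs E: E wins 8–4.
C vs D: C wins 9–3.
C vs E: E wins 8–4.
D vs E: E wins 8–4.
E beats each rival — A (8–4), B (8–4), C (8–4), D (8–4) — so E is the Condorcet winner.

Yes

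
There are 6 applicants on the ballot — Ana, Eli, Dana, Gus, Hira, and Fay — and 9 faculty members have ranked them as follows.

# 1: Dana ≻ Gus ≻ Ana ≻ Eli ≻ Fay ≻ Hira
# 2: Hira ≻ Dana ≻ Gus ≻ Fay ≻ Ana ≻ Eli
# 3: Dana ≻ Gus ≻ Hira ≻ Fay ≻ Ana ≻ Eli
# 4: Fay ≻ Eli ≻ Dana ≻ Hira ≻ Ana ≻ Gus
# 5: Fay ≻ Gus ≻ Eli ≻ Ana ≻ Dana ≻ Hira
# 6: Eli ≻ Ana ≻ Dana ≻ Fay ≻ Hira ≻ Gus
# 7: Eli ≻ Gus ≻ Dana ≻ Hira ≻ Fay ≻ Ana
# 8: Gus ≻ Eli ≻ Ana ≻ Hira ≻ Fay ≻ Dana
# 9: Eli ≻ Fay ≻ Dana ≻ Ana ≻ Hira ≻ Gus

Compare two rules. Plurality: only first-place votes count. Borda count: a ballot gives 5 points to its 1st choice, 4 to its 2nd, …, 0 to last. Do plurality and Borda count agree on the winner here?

Yes

Plurality first-place counts: Ana 0, Eli 3, Dana 2, Gus 1, Hira 1, Fay 2 → Eli.
Borda totals: Ana 17, Eli 28, Dana 27, Gus 24, Hira 16, Fay 23 → Eli.
The two rules agree on Eli.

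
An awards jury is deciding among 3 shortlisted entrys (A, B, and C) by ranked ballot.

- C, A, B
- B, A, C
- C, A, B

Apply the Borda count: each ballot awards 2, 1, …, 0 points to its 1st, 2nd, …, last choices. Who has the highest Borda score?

Borda scores:
  A: 1 + 1 + 1 = 3
  B: 0 + 2 + 0 = 2
  C: 2 + 0 + 2 = 4
C has the highest total.

C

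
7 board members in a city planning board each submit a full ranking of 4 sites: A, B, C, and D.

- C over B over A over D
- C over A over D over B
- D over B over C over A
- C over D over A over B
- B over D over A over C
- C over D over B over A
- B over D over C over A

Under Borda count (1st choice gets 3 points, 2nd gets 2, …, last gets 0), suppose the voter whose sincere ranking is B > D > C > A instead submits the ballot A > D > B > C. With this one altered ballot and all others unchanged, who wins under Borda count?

Borda totals with the altered ballot: A 8, B 9, C 13, D 12.
The winner is unchanged: still C.

C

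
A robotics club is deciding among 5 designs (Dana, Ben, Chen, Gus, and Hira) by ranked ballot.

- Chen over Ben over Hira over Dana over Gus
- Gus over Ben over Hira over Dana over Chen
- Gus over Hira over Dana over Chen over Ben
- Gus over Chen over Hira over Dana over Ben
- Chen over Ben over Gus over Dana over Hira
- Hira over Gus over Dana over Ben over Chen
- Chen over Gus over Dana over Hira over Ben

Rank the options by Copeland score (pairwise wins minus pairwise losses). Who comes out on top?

Gus

Pairwise results:
  Dana vs Ben: Dana wins 4–3.
  Dana vs Chen: Chen wins 4–3.
  Dana vs Gus: Gus wins 6–1.
  Dana vs Hira: Hira wins 5–2.
  Ben vs Chen: Chen wins 5–2.
  Ben vs Gus: Gus wins 5–2.
  Ben vs Hira: Hira wins 4–3.
  Chen vs Gus: Gus wins 4–3.
  Chen vs Hira: Chen wins 4–3.
  Gus vs Hira: Gus wins 5–2.
Copeland scores (wins − losses):
  Dana: 1 − 3 = -2
  Ben: 0 − 4 = -4
  Chen: 3 − 1 = 2
  Gus: 4 − 0 = 4
  Hira: 2 − 2 = 0
Gus has the best Copeland score.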